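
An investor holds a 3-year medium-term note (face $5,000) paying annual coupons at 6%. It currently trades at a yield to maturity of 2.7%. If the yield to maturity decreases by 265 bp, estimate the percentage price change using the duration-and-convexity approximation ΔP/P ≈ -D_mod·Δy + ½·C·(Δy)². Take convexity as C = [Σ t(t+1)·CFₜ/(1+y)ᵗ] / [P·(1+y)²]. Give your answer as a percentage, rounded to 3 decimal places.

+7.703%

With y = 0.027:
  t   CF        PV=CF/(1+0.027)^t    t·PV        t(t+1)·PV
  1       300.00       292.1130       292.1130         584.2259
  2       300.00       284.4333       568.8665       1,706.5995
  3     5,300.00     4,892.8797    14,678.6391      58,714.5565
  Σ                  5,469.4259    15,539.6186      61,005.3819
P = 5,469.4259; D_Mac = 2.84118 yrs; D_mod = 2.76648 yrs; C = 10.57513.
Duration effect: -2.76648 × (-0.0265) = +0.073312
Convexity effect: 0.5 × 10.57513 × (-0.0265)² = +0.0037132
ΔP/P ≈ +0.073312 + 0.0037132 = +0.077025 = +7.7025%.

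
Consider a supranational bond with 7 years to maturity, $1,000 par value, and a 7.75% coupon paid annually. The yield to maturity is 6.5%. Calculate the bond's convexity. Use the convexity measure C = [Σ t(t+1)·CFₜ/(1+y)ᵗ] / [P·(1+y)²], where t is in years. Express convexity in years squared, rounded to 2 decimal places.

With y = 0.065:
  t   CF        PV=CF/(1+0.065)^t    t·PV        t(t+1)·PV
  1        77.50        72.7700        72.7700         145.5399
  2        77.50        68.3286       136.6572         409.9716
  3        77.50        64.1583       192.4749         769.8997
  4        77.50        60.2425       240.9702       1,204.8508
  5        77.50        56.5658       282.8288       1,696.9729
  6        77.50        53.1134       318.6804       2,230.7626
  7     1,077.50       693.3779     4,853.6456      38,829.1650
  Σ                  1,068.5565     6,098.0270      45,287.1624
P = 1,068.5565.
Convexity = Σ t(t+1)·PV / [P·(1+y)²] = 45,287.1624 / (1,068.5565 × 1.134225) = 37.36615.

37.37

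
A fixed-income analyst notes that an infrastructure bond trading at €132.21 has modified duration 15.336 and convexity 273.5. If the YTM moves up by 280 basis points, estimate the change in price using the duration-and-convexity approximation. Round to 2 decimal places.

Duration effect: -D_mod·Δy = -15.336 × (+0.028) = -0.429408
Convexity effect: ½·C·(Δy)² = 0.5 × 273.5 × (0.028)² = +0.1072120
ΔP/P ≈ -0.429408 + 0.1072120 = -0.322196
ΔP ≈ 132.21 × (-0.322196) = -42.59753316.

-€42.60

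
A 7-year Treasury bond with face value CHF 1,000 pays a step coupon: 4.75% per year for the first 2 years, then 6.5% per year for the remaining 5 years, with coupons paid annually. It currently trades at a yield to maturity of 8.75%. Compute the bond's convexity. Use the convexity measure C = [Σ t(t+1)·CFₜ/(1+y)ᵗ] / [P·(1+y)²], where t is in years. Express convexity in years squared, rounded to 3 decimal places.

With y = 0.0875:
  t   CF        PV=CF/(1+0.0875)^t    t·PV        t(t+1)·PV
  1        47.50        43.6782        43.6782          87.3563
  2        47.50        40.1638        80.3277         240.9830
  3        65.00        50.5389       151.6166         606.4665
  4        65.00        46.4725       185.8901         929.4506
  5        65.00        42.7334       213.6668       1,282.0008
  6        65.00        39.2950       235.7703       1,650.3918
  7     1,065.00       592.0314     4,144.2199      33,153.7589
  Σ                    854.9132     5,055.1695      37,950.4078
P = 854.9132.
Convexity = Σ t(t+1)·PV / [P·(1+y)²] = 37,950.4078 / (854.9132 × 1.182656) = 37.53495.

37.535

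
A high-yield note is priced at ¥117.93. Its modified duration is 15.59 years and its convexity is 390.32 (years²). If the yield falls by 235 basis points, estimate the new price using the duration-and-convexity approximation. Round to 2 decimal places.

¥173.85

Duration effect: -D_mod·Δy = -15.59 × (-0.0235) = +0.366365
Convexity effect: ½·C·(Δy)² = 0.5 × 390.32 × (-0.0235)² = +0.10777711
ΔP/P ≈ +0.366365 + 0.10777711 = +0.47414211
New price ≈ 117.93 × (1 + 0.47414211) = 173.8455790323.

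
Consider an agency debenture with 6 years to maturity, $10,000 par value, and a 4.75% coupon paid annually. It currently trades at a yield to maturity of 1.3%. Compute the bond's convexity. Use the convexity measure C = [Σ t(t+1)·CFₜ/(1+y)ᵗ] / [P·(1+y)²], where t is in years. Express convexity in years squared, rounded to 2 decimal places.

With y = 0.013:
  t   CF        PV=CF/(1+0.013)^t    t·PV        t(t+1)·PV
  1       475.00       468.9042       468.9042         937.8085
  2       475.00       462.8867       925.7734       2,777.3203
  3       475.00       456.9464     1,370.8392       5,483.3570
  4       475.00       451.0823     1,804.3294       9,021.6469
  5       475.00       445.2935     2,226.4676      13,358.8058
  6    10,475.00     9,693.8738    58,163.2425     407,142.6977
  Σ                 11,978.9870    64,959.5565     438,721.6361
P = 11,978.9870.
Convexity = Σ t(t+1)·PV / [P·(1+y)²] = 438,721.6361 / (11,978.9870 × 1.026169) = 35.69029.

35.69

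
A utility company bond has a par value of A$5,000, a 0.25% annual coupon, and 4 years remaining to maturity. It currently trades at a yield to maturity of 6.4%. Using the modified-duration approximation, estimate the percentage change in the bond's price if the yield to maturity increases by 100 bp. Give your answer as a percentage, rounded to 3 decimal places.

Periodic yield y = 0.064. Modified duration first:
  t   CF        PV=CF/(1+0.064)^t    t·PV
  1        12.50        11.7481        11.7481
  2        12.50        11.0415        22.0829
  3        12.50        10.3773        31.1320
  4     5,012.50     3,911.0005    15,644.0021
  Σ                  3,944.1674    15,708.9651
P = 3,944.1674; D_Mac = 3.98283 yrs; D_mod = 3.98283/(1+0.064) = 3.74327 yrs.
ΔP/P ≈ -D_mod · Δy = -3.74327 × (+0.01) = -0.037433 = -3.7433%.

-3.743%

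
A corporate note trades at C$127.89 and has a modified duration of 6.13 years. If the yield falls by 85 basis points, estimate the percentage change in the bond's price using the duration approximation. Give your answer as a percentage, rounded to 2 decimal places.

Duration approximation: ΔP/P ≈ -D_mod · Δy = -6.13 × (-0.0085) = +0.052105.
As a percentage: +5.2105%.

+5.21%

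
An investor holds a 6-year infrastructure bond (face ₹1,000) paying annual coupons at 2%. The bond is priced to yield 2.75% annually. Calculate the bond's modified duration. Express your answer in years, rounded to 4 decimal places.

5.5535 years

Periodic yield y = 0.0275. First find Macaulay duration:
  t   CF        PV=CF/(1+0.0275)^t    t·PV
  1        20.00        19.4647        19.4647
  2        20.00        18.9438        37.8875
  3        20.00        18.4368        55.3103
  4        20.00        17.9433        71.7733
  5        20.00        17.4631        87.3154
  6     1,020.00       866.7806     5,200.6837
  Σ                    959.0322     5,472.4349
P = 959.0322; Macaulay duration = 5,472.4349 / 959.0322 = 5.70621 years.
Modified duration = D_Mac / (1 + y) = 5.70621 / 1.0275 = 5.55348 years.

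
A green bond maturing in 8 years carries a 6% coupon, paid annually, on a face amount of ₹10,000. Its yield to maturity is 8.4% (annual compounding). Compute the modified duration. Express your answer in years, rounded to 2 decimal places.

5.96 years

Periodic yield y = 0.084. First find Macaulay duration:
  t   CF        PV=CF/(1+0.084)^t    t·PV
  1       600.00       553.5055       553.5055
  2       600.00       510.6140     1,021.2279
  3       600.00       471.0461     1,413.1383
  4       600.00       434.5444     1,738.1775
  5       600.00       400.8712     2,004.3559
  6       600.00       369.8074     2,218.8442
  7       600.00       341.1507     2,388.0549
  8    10,600.00     5,559.9592    44,479.6739
  Σ                  8,641.4984    55,816.9782
P = 8,641.4984; Macaulay duration = 55,816.9782 / 8,641.4984 = 6.45918 years.
Modified duration = D_Mac / (1 + y) = 6.45918 / 1.084 = 5.95865 years.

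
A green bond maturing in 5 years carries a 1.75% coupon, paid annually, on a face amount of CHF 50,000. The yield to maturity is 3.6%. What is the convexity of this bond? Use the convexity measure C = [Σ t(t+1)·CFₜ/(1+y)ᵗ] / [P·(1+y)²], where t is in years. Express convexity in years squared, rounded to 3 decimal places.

With y = 0.036:
  t   CF        PV=CF/(1+0.036)^t    t·PV        t(t+1)·PV
  1       875.00       844.5946       844.5946       1,689.1892
  2       875.00       815.2457     1,630.4915       4,891.4745
  3       875.00       786.9167     2,360.7502       9,443.0009
  4       875.00       759.5721     3,038.2886      15,191.4430
  5    50,875.00    42,629.0491   213,145.2455   1,278,871.4729
  Σ                 45,835.3783   221,019.3704   1,310,086.5805
P = 45,835.3783.
Convexity = Σ t(t+1)·PV / [P·(1+y)²] = 1,310,086.5805 / (45,835.3783 × 1.073296) = 26.63052.

26.631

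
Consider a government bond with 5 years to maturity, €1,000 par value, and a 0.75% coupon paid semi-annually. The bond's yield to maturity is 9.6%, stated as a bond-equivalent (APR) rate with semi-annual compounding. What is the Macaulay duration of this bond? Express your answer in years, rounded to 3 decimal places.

4.891 years

Periodic yield y = 0.048. Discount each cash flow and weight by its period:
  t   CF        PV=CF/(1+0.048)^t    t·PV
  1         3.75         3.5782         3.5782
  2         3.75         3.4144         6.8287
  3         3.75         3.2580         9.7739
  4         3.75         3.1088        12.4350
  5         3.75         2.9664        14.8318
  6         3.75         2.8305        16.9830
  7         3.75         2.7009        18.9060
  8         3.75         2.5772        20.6173
  9         3.75         2.4591        22.1321
  10    1,003.75       628.0768     6,280.7677
  Σ                    654.9701     6,406.8538
Price P = Σ PV = 654.9701.
Macaulay duration = Σ(t·PV) / P = 6,406.8538 / 654.9701 = 9.78190 half-year periods.
In years: 9.78190 / 2 = 4.89095 years.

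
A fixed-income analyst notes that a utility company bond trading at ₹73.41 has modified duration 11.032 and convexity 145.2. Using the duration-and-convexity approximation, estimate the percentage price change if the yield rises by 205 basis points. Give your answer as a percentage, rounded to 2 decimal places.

-19.56%

Duration effect: -D_mod·Δy = -11.032 × (+0.0205) = -0.226156
Convexity effect: ½·C·(Δy)² = 0.5 × 145.2 × (0.0205)² = +0.03051015
ΔP/P ≈ -0.226156 + 0.03051015 = -0.19564585
= -19.564585%.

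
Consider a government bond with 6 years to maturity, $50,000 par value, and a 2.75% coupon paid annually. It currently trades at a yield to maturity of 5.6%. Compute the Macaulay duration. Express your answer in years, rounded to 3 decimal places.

5.576 years

Periodic yield y = 0.056. Discount each cash flow and weight by its year:
  t   CF        PV=CF/(1+0.056)^t    t·PV
  1     1,375.00     1,302.0833     1,302.0833
  2     1,375.00     1,233.0335     2,466.0669
  3     1,375.00     1,167.6453     3,502.9360
  4     1,375.00     1,105.7247     4,422.8989
  5     1,375.00     1,047.0878     5,235.4391
  6    51,375.00    37,048.3035   222,289.8210
  Σ                 42,903.8782   239,219.2452
Price P = Σ PV = 42,903.8782.
Macaulay duration = Σ(t·PV) / P = 239,219.2452 / 42,903.8782 = 5.57570 years.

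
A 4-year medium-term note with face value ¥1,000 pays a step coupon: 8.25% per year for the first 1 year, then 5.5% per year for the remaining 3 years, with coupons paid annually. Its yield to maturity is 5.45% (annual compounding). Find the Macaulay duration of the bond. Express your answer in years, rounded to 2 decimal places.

3.63 years

Periodic yield y = 0.0545. Discount each cash flow and weight by its year:
  t   CF        PV=CF/(1+0.0545)^t    t·PV
  1        82.50        78.2361        78.2361
  2        55.00        49.4618        98.9235
  3        55.00        46.9054       140.7162
  4     1,055.00       853.2300     3,412.9200
  Σ                  1,027.8333     3,730.7959
Price P = Σ PV = 1,027.8333.
Macaulay duration = Σ(t·PV) / P = 3,730.7959 / 1,027.8333 = 3.62977 years.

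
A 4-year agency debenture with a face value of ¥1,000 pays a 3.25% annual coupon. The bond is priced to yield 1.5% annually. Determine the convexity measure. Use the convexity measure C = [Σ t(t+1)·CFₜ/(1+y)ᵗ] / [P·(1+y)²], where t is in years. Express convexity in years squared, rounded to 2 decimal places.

With y = 0.015:
  t   CF        PV=CF/(1+0.015)^t    t·PV        t(t+1)·PV
  1        32.50        32.0197        32.0197          64.0394
  2        32.50        31.5465        63.0930         189.2790
  3        32.50        31.0803        93.2409         372.9636
  4     1,032.50       972.8052     3,891.2209      19,456.1044
  Σ                  1,067.4517     4,079.5745      20,082.3864
P = 1,067.4517.
Convexity = Σ t(t+1)·PV / [P·(1+y)²] = 20,082.3864 / (1,067.4517 × 1.030225) = 18.26144.

18.26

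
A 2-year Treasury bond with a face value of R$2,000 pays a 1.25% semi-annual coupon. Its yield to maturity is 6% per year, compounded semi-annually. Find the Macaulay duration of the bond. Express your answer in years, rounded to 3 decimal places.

Periodic yield y = 0.03. Discount each cash flow and weight by its period:
  t   CF        PV=CF/(1+0.03)^t    t·PV
  1        12.50        12.1359        12.1359
  2        12.50        11.7824        23.5649
  3        12.50        11.4393        34.3178
  4     2,012.50     1,788.0802     7,152.3207
  Σ                  1,823.4378     7,222.3394
Price P = Σ PV = 1,823.4378.
Macaulay duration = Σ(t·PV) / P = 7,222.3394 / 1,823.4378 = 3.96084 half-year periods.
In years: 3.96084 / 2 = 1.98042 years.

1.980 years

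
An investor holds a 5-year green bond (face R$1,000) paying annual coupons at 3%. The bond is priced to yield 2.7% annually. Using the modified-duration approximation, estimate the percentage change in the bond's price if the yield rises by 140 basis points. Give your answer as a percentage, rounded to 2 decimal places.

-6.43%

Periodic yield y = 0.027. Modified duration first:
  t   CF        PV=CF/(1+0.027)^t    t·PV
  1        30.00        29.2113        29.2113
  2        30.00        28.4433        56.8867
  3        30.00        27.6955        83.0866
  4        30.00        26.9674       107.8697
  5     1,030.00       901.5400     4,507.7001
  Σ                  1,013.8576     4,784.7543
P = 1,013.8576; D_Mac = 4.71936 yrs; D_mod = 4.71936/(1+0.027) = 4.59528 yrs.
ΔP/P ≈ -D_mod · Δy = -4.59528 × (+0.014) = -0.064334 = -6.4334%.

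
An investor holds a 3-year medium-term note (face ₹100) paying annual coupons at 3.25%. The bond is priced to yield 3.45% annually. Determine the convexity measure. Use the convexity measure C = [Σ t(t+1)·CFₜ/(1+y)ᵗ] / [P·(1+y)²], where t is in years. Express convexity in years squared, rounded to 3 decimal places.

10.747

With y = 0.0345:
  t   CF        PV=CF/(1+0.0345)^t    t·PV        t(t+1)·PV
  1         3.25         3.1416         3.1416           6.2832
  2         3.25         3.0368         6.0737          18.2211
  3       103.25        93.2607       279.7820       1,119.1282
  Σ                     99.4391       288.9973       1,143.6324
P = 99.4391.
Convexity = Σ t(t+1)·PV / [P·(1+y)²] = 1,143.6324 / (99.4391 × 1.070190) = 10.74653.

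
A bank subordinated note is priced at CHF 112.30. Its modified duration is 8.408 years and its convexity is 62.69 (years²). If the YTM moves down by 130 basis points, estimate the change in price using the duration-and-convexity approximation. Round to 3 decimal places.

Duration effect: -D_mod·Δy = -8.408 × (-0.013) = +0.109304
Convexity effect: ½·C·(Δy)² = 0.5 × 62.69 × (-0.013)² = +0.005297305
ΔP/P ≈ +0.109304 + 0.005297305 = +0.114601305
ΔP ≈ 112.30 × (+0.114601305) = +12.8697265515.

+CHF 12.870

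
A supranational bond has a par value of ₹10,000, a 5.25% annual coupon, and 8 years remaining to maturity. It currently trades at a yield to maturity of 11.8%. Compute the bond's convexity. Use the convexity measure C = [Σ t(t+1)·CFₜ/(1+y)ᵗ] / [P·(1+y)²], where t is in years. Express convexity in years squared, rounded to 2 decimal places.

42.71

With y = 0.118:
  t   CF        PV=CF/(1+0.118)^t    t·PV        t(t+1)·PV
  1       525.00       469.5886       469.5886         939.1771
  2       525.00       420.0255       840.0511       2,520.1532
  3       525.00       375.6937     1,127.0810       4,508.3242
  4       525.00       336.0409     1,344.1634       6,720.8172
  5       525.00       300.5732     1,502.8661       9,017.1966
  6       525.00       268.8490     1,613.0942      11,291.6595
  7       525.00       240.4732     1,683.3124      13,466.4991
  8    10,525.00     4,312.0886    34,496.7088     310,470.3795
  Σ                  6,723.3327    43,076.8657     358,934.2064
P = 6,723.3327.
Convexity = Σ t(t+1)·PV / [P·(1+y)²] = 358,934.2064 / (6,723.3327 × 1.249924) = 42.71168.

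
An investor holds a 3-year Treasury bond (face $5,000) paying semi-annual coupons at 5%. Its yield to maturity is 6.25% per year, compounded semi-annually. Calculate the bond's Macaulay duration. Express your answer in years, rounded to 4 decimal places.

2.8193 years

Periodic yield y = 0.03125. Discount each cash flow and weight by its period:
  t   CF        PV=CF/(1+0.03125)^t    t·PV
  1       125.00       121.2121       121.2121
  2       125.00       117.5390       235.0781
  3       125.00       113.9772       341.9317
  4       125.00       110.5234       442.0935
  5       125.00       107.1742       535.8709
  6     5,125.00     4,260.9859    25,565.9156
  Σ                  4,831.4119    27,242.1020
Price P = Σ PV = 4,831.4119.
Macaulay duration = Σ(t·PV) / P = 27,242.1020 / 4,831.4119 = 5.63854 half-year periods.
In years: 5.63854 / 2 = 2.81927 years.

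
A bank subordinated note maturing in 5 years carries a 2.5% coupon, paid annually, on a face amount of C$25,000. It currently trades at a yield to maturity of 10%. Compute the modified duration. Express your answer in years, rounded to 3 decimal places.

Periodic yield y = 0.1. First find Macaulay duration:
  t   CF        PV=CF/(1+0.1)^t    t·PV
  1       625.00       568.1818       568.1818
  2       625.00       516.5289     1,033.0579
  3       625.00       469.5718     1,408.7153
  4       625.00       426.8834     1,707.5336
  5    25,625.00    15,911.1089    79,555.5445
  Σ                 17,892.2748    84,273.0331
P = 17,892.2748; Macaulay duration = 84,273.0331 / 17,892.2748 = 4.71002 years.
Modified duration = D_Mac / (1 + y) = 4.71002 / 1.1 = 4.28184 years.

4.282 years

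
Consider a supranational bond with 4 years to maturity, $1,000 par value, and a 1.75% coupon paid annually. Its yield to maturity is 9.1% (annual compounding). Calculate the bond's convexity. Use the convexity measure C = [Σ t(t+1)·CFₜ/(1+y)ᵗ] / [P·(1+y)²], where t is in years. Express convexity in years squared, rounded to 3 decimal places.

16.139

With y = 0.091:
  t   CF        PV=CF/(1+0.091)^t    t·PV        t(t+1)·PV
  1        17.50        16.0403        16.0403          32.0807
  2        17.50        14.7024        29.4048          88.2145
  3        17.50        13.4761        40.4283         161.7130
  4     1,017.50       718.1835     2,872.7339      14,363.6697
  Σ                    762.4023     2,958.6074      14,645.6779
P = 762.4023.
Convexity = Σ t(t+1)·PV / [P·(1+y)²] = 14,645.6779 / (762.4023 × 1.190281) = 16.13897.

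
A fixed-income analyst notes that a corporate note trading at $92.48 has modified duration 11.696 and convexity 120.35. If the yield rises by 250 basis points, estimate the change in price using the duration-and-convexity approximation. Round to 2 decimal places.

Duration effect: -D_mod·Δy = -11.696 × (+0.025) = -0.292400
Convexity effect: ½·C·(Δy)² = 0.5 × 120.35 × (0.025)² = +0.037609375
ΔP/P ≈ -0.292400 + 0.037609375 = -0.254790625
ΔP ≈ 92.48 × (-0.254790625) = -23.563037.

-$23.56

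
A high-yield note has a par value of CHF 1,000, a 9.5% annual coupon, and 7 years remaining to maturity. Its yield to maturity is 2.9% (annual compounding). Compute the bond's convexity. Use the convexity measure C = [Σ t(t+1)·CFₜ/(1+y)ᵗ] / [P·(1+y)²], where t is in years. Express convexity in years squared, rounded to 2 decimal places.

With y = 0.029:
  t   CF        PV=CF/(1+0.029)^t    t·PV        t(t+1)·PV
  1        95.00        92.3226        92.3226         184.6453
  2        95.00        89.7207       179.4415         538.3245
  3        95.00        87.1922       261.5765       1,046.3060
  4        95.00        84.7349       338.9394       1,694.6972
  5        95.00        82.3468       411.7340       2,470.4040
  6        95.00        80.0260       480.1563       3,361.0939
  7     1,095.00       896.4096     6,274.8672      50,198.9372
  Σ                  1,412.7529     8,039.0375      59,494.4081
P = 1,412.7529.
Convexity = Σ t(t+1)·PV / [P·(1+y)²] = 59,494.4081 / (1,412.7529 × 1.058841) = 39.77216.

39.77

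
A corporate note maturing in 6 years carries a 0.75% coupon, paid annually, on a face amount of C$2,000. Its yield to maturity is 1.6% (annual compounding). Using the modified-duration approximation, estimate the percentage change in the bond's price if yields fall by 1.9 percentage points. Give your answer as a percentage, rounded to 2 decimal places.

+11.01%

Periodic yield y = 0.016. Modified duration first:
  t   CF        PV=CF/(1+0.016)^t    t·PV
  1        15.00        14.7638        14.7638
  2        15.00        14.5313        29.0626
  3        15.00        14.3024        42.9073
  4        15.00        14.0772        56.3088
  5        15.00        13.8555        69.2776
  6     2,015.00     1,831.9466    10,991.6794
  Σ                  1,903.4768    11,203.9995
P = 1,903.4768; D_Mac = 5.88607 yrs; D_mod = 5.88607/(1+0.016) = 5.79338 yrs.
ΔP/P ≈ -D_mod · Δy = -5.79338 × (-0.019) = +0.110074 = +11.0074%.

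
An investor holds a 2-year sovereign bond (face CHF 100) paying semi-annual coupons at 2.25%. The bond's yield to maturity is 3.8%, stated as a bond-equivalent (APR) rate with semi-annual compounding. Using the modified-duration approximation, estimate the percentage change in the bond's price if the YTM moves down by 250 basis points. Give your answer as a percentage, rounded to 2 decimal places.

+4.82%

Periodic yield y = 0.019. Modified duration first:
  t   CF        PV=CF/(1+0.019)^t    t·PV
  1        1.125         1.1040         1.1040
  2        1.125         1.0834         2.1669
  3        1.125         1.0632         3.1897
  4      101.125        93.7911       375.1645
  Σ                     97.0418       381.6252
P = 97.0418; D_Mac = 3.93258 half-year periods = 1.96629 yrs; D_mod = 1.96629/(1+0.019) = 1.92963 yrs.
ΔP/P ≈ -D_mod · Δy = -1.92963 × (-0.025) = +0.048241 = +4.8241%.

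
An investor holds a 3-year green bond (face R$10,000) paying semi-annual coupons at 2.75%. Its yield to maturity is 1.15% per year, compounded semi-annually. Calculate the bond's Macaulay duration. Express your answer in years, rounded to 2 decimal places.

2.90 years

Periodic yield y = 0.00575. Discount each cash flow and weight by its period:
  t   CF        PV=CF/(1+0.00575)^t    t·PV
  1       137.50       136.7139       136.7139
  2       137.50       135.9323       271.8646
  3       137.50       135.1551       405.4654
  4       137.50       134.3824       537.5298
  5       137.50       133.6142       668.0708
  6    10,137.50     9,794.6883    58,768.1298
  Σ                 10,470.4862    60,787.7743
Price P = Σ PV = 10,470.4862.
Macaulay duration = Σ(t·PV) / P = 60,787.7743 / 10,470.4862 = 5.80563 half-year periods.
In years: 5.80563 / 2 = 2.90282 years.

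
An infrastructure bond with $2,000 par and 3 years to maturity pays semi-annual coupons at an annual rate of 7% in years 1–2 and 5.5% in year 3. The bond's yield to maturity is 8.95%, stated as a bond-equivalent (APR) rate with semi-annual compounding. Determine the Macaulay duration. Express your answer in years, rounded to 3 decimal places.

Periodic yield y = 0.04475. Discount each cash flow and weight by its period:
  t   CF        PV=CF/(1+0.04475)^t    t·PV
  1        70.00        67.0017        67.0017
  2        70.00        64.1318       128.2636
  3        70.00        61.3848       184.1544
  4        70.00        58.7555       235.0220
  5        55.00        44.1876       220.9382
  6     2,055.00     1,580.2927     9,481.7565
  Σ                  1,875.7541    10,317.1363
Price P = Σ PV = 1,875.7541.
Macaulay duration = Σ(t·PV) / P = 10,317.1363 / 1,875.7541 = 5.50026 half-year periods.
In years: 5.50026 / 2 = 2.75013 years.

2.750 years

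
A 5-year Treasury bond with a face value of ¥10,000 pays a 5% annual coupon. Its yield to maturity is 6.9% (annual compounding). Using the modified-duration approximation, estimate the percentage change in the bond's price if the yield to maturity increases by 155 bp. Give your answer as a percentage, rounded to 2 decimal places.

Periodic yield y = 0.069. Modified duration first:
  t   CF        PV=CF/(1+0.069)^t    t·PV
  1       500.00       467.7268       467.7268
  2       500.00       437.5368       875.0736
  3       500.00       409.2954     1,227.8863
  4       500.00       382.8769     1,531.5077
  5    10,500.00     7,521.4361    37,607.1807
  Σ                  9,218.8721    41,709.3751
P = 9,218.8721; D_Mac = 4.52435 yrs; D_mod = 4.52435/(1+0.069) = 4.23232 yrs.
ΔP/P ≈ -D_mod · Δy = -4.23232 × (+0.0155) = -0.065601 = -6.5601%.

-6.56%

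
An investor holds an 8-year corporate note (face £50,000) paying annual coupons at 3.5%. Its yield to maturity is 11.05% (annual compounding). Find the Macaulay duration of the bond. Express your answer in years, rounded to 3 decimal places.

Periodic yield y = 0.1105. Discount each cash flow and weight by its year:
  t   CF        PV=CF/(1+0.1105)^t    t·PV
  1     1,750.00     1,575.8667     1,575.8667
  2     1,750.00     1,419.0605     2,838.1211
  3     1,750.00     1,277.8573     3,833.5719
  4     1,750.00     1,150.7045     4,602.8178
  5     1,750.00     1,036.2039     5,181.0196
  6     1,750.00       933.0967     5,598.5804
  7     1,750.00       840.2492     5,881.7444
  8    51,750.00    22,374.9385   178,999.5083
  Σ                 30,607.9774   208,511.2304
Price P = Σ PV = 30,607.9774.
Macaulay duration = Σ(t·PV) / P = 208,511.2304 / 30,607.9774 = 6.81232 years.

6.812 years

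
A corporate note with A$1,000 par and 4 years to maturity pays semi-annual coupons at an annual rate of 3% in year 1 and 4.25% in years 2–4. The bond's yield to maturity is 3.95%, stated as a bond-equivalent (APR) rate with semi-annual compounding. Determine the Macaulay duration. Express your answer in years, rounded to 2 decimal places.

3.76 years

Periodic yield y = 0.01975. Discount each cash flow and weight by its period:
  t   CF        PV=CF/(1+0.01975)^t    t·PV
  1        15.00        14.7095        14.7095
  2        15.00        14.4246        28.8492
  3        21.25        20.0391        60.1172
  4        21.25        19.6510        78.6039
  5        21.25        19.2704        96.3519
  6        21.25        18.8972       113.3830
  7        21.25        18.5312       129.7182
  8     1,021.25       873.3380     6,986.7040
  Σ                    998.8609     7,508.4370
Price P = Σ PV = 998.8609.
Macaulay duration = Σ(t·PV) / P = 7,508.4370 / 998.8609 = 7.51700 half-year periods.
In years: 7.51700 / 2 = 3.75850 years.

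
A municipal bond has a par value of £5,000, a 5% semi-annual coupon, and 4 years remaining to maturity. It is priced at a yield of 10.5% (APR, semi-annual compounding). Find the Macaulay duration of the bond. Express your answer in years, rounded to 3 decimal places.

Periodic yield y = 0.0525. Discount each cash flow and weight by its period:
  t   CF        PV=CF/(1+0.0525)^t    t·PV
  1       125.00       118.7648       118.7648
  2       125.00       112.8407       225.6814
  3       125.00       107.2121       321.6362
  4       125.00       101.8642       407.4568
  5       125.00        96.7831       483.9155
  6       125.00        91.9554       551.7326
  7       125.00        87.3686       611.5801
  8     5,125.00     3,403.4317    27,227.4532
  Σ                  4,120.2206    29,948.2206
Price P = Σ PV = 4,120.2206.
Macaulay duration = Σ(t·PV) / P = 29,948.2206 / 4,120.2206 = 7.26860 half-year periods.
In years: 7.26860 / 2 = 3.63430 years.

3.634 years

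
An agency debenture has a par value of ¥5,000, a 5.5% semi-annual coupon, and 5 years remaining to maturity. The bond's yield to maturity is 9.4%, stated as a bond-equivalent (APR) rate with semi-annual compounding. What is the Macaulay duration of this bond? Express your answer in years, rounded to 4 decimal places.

4.3797 years

Periodic yield y = 0.047. Discount each cash flow and weight by its period:
  t   CF        PV=CF/(1+0.047)^t    t·PV
  1       137.50       131.3276       131.3276
  2       137.50       125.4323       250.8646
  3       137.50       119.8016       359.4048
  4       137.50       114.4237       457.6948
  5       137.50       109.2872       546.4360
  6       137.50       104.3813       626.2877
  7       137.50        99.6956       697.8691
  8       137.50        95.2202       761.7619
  9       137.50        90.9458       818.5120
  10    5,137.50     3,245.5254    32,455.2544
  Σ                  4,236.0407    37,105.4129
Price P = Σ PV = 4,236.0407.
Macaulay duration = Σ(t·PV) / P = 37,105.4129 / 4,236.0407 = 8.75946 half-year periods.
In years: 8.75946 / 2 = 4.37973 years.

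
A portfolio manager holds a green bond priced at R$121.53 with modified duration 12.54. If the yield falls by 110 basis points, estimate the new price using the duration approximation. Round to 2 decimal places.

Duration approximation: ΔP/P ≈ -D_mod · Δy = -12.54 × (-0.011) = +0.137940.
New price ≈ 121.53 × (1 + 0.137940) = 138.2938482.

R$138.29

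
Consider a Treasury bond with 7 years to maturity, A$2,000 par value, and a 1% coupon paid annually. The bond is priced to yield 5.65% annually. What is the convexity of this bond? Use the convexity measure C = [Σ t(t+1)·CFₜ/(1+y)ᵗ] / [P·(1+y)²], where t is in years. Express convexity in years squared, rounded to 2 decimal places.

With y = 0.0565:
  t   CF        PV=CF/(1+0.0565)^t    t·PV        t(t+1)·PV
  1        20.00        18.9304        18.9304          37.8609
  2        20.00        17.9181        35.8361         107.5084
  3        20.00        16.9598        50.8795         203.5180
  4        20.00        16.0528        64.2114         321.0569
  5        20.00        15.1944        75.9718         455.8309
  6        20.00        14.3818        86.2907         604.0352
  7     2,020.00     1,374.8802     9,624.1614      76,993.2916
  Σ                  1,474.3175     9,956.2814      78,723.1018
P = 1,474.3175.
Convexity = Σ t(t+1)·PV / [P·(1+y)²] = 78,723.1018 / (1,474.3175 × 1.116192) = 47.83791.

47.84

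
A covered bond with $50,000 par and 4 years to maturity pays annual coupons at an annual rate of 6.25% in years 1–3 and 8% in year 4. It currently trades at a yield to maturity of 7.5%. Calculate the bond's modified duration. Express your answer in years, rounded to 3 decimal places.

3.402 years

Periodic yield y = 0.075. First find Macaulay duration:
  t   CF        PV=CF/(1+0.075)^t    t·PV
  1     3,125.00     2,906.9767     2,906.9767
  2     3,125.00     2,704.1644     5,408.3288
  3     3,125.00     2,515.5018     7,546.5053
  4    54,000.00    40,435.2286   161,740.9144
  Σ                 48,561.8715   177,602.7253
P = 48,561.8715; Macaulay duration = 177,602.7253 / 48,561.8715 = 3.65725 years.
Modified duration = D_Mac / (1 + y) = 3.65725 / 1.075 = 3.40209 years.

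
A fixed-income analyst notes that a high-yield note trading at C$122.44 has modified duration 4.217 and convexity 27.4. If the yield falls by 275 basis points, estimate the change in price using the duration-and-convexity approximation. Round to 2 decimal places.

+C$15.47

Duration effect: -D_mod·Δy = -4.217 × (-0.0275) = +0.1159675
Convexity effect: ½·C·(Δy)² = 0.5 × 27.4 × (-0.0275)² = +0.010360625
ΔP/P ≈ +0.1159675 + 0.010360625 = +0.126328125
ΔP ≈ 122.44 × (+0.126328125) = +15.467615625.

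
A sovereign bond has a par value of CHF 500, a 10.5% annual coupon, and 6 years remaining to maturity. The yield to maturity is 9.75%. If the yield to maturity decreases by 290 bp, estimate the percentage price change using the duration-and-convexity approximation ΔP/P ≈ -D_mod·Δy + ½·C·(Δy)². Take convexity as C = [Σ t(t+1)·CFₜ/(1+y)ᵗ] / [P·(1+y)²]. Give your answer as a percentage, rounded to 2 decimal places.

With y = 0.0975:
  t   CF        PV=CF/(1+0.0975)^t    t·PV        t(t+1)·PV
  1        52.50        47.8360        47.8360          95.6720
  2        52.50        43.5863        87.1726         261.5179
  3        52.50        39.7142       119.1426         476.5703
  4        52.50        36.1861       144.7442         723.7210
  5        52.50        32.9713       164.8567         989.1403
  6       552.50       316.1587     1,896.9521      13,278.6645
  Σ                    516.4526     2,460.7042      15,825.2861
P = 516.4526; D_Mac = 4.76463 yrs; D_mod = 4.34135 yrs; C = 25.43970.
Duration effect: -4.34135 × (-0.029) = +0.125899
Convexity effect: 0.5 × 25.43970 × (-0.029)² = +0.0106974
ΔP/P ≈ +0.125899 + 0.0106974 = +0.136596 = +13.6596%.

+13.66%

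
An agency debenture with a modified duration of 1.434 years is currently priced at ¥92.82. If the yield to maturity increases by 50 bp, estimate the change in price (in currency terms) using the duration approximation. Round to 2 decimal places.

-¥0.67

Duration approximation: ΔP/P ≈ -D_mod · Δy = -1.434 × (+0.005) = -0.007170.
ΔP ≈ 92.82 × (-0.007170) = -0.6655194.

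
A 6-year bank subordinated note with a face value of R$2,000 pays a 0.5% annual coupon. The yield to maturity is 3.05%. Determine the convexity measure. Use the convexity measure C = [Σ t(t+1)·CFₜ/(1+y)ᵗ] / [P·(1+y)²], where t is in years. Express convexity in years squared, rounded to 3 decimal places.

38.841

With y = 0.0305:
  t   CF        PV=CF/(1+0.0305)^t    t·PV        t(t+1)·PV
  1        10.00         9.7040         9.7040          19.4081
  2        10.00         9.4168        18.8336          56.5009
  3        10.00         9.1381        27.4143         109.6572
  4        10.00         8.8676        35.4706         177.3528
  5        10.00         8.6052        43.0259         258.1554
  6     2,010.00     1,678.4487    10,070.6924      70,494.8468
  Σ                  1,724.1805    10,205.1408      71,115.9212
P = 1,724.1805.
Convexity = Σ t(t+1)·PV / [P·(1+y)²] = 71,115.9212 / (1,724.1805 × 1.061930) = 38.84080.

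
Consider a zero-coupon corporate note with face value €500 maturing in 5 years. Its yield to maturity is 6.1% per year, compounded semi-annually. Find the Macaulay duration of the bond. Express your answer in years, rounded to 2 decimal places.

5.00 years

A zero-coupon bond has a single cash flow at maturity, so its Macaulay duration equals its maturity: 5 years.
(Equivalently: 10 semi-annual periods ÷ 2 = 5 years.)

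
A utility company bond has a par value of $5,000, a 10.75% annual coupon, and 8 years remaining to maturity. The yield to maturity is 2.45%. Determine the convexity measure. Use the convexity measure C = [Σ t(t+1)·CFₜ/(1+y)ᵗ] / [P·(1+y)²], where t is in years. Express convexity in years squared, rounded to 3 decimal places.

48.653

With y = 0.0245:
  t   CF        PV=CF/(1+0.0245)^t    t·PV        t(t+1)·PV
  1       537.50       524.6462       524.6462       1,049.2923
  2       537.50       512.0997     1,024.1995       3,072.5984
  3       537.50       499.8533     1,499.5600       5,998.2398
  4       537.50       487.8998     1,951.5991       9,757.9955
  5       537.50       476.2321     2,381.1604      14,286.9627
  6       537.50       464.8434     2,789.0605      19,523.4238
  7       537.50       453.7271     3,176.0898      25,408.7182
  8     5,537.50     4,562.6593    36,501.2741     328,511.4671
  Σ                  7,981.9609    49,847.5896     407,608.6978
P = 7,981.9609.
Convexity = Σ t(t+1)·PV / [P·(1+y)²] = 407,608.6978 / (7,981.9609 × 1.049600) = 48.65303.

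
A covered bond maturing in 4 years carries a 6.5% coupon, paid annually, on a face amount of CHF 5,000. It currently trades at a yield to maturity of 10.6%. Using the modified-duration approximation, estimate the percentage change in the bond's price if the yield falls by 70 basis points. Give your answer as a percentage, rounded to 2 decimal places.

+2.29%

Periodic yield y = 0.106. Modified duration first:
  t   CF        PV=CF/(1+0.106)^t    t·PV
  1       325.00       293.8517       293.8517
  2       325.00       265.6887       531.3774
  3       325.00       240.2249       720.6746
  4     5,325.00     3,558.7633    14,235.0532
  Σ                  4,358.5286    15,780.9570
P = 4,358.5286; D_Mac = 3.62071 yrs; D_mod = 3.62071/(1+0.106) = 3.27370 yrs.
ΔP/P ≈ -D_mod · Δy = -3.27370 × (-0.007) = +0.022916 = +2.2916%.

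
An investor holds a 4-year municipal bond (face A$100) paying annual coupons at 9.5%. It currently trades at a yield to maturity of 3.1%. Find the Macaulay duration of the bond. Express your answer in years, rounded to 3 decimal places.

3.562 years

Periodic yield y = 0.031. Discount each cash flow and weight by its year:
  t   CF        PV=CF/(1+0.031)^t    t·PV
  1         9.50         9.2144         9.2144
  2         9.50         8.9373        17.8746
  3         9.50         8.6686        26.0057
  4       109.50        96.9124       387.6497
  Σ                    123.7327       440.7444
Price P = Σ PV = 123.7327.
Macaulay duration = Σ(t·PV) / P = 440.7444 / 123.7327 = 3.56207 years.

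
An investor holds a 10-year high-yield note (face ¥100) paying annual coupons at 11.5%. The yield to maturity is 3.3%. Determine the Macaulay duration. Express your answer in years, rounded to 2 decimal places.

7.27 years

Periodic yield y = 0.033. Discount each cash flow and weight by its year:
  t   CF        PV=CF/(1+0.033)^t    t·PV
  1        11.50        11.1326        11.1326
  2        11.50        10.7770        21.5540
  3        11.50        10.4327        31.2981
  4        11.50        10.0994        40.3977
  5        11.50         9.7768        48.8839
  6        11.50         9.4645        56.7868
  7        11.50         9.1621        64.1348
  8        11.50         8.8694        70.9554
  9        11.50         8.5861        77.2747
  10      111.50        80.5882       805.8824
  Σ                    168.8888     1,228.3003
Price P = Σ PV = 168.8888.
Macaulay duration = Σ(t·PV) / P = 1,228.3003 / 168.8888 = 7.27283 years.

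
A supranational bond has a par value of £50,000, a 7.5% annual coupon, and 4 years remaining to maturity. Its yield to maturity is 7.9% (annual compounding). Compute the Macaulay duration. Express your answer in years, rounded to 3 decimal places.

Periodic yield y = 0.079. Discount each cash flow and weight by its year:
  t   CF        PV=CF/(1+0.079)^t    t·PV
  1     3,750.00     3,475.4402     3,475.4402
  2     3,750.00     3,220.9826     6,441.9652
  3     3,750.00     2,985.1553     8,955.4660
  4    53,750.00    39,654.5193   158,618.0773
  Σ                 49,336.0975   177,490.9487
Price P = Σ PV = 49,336.0975.
Macaulay duration = Σ(t·PV) / P = 177,490.9487 / 49,336.0975 = 3.59759 years.

3.598 years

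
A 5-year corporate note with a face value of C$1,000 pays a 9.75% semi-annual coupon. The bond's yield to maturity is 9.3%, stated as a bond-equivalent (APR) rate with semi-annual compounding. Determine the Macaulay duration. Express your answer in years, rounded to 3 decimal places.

4.083 years

Periodic yield y = 0.0465. Discount each cash flow and weight by its period:
  t   CF        PV=CF/(1+0.0465)^t    t·PV
  1        48.75        46.5839        46.5839
  2        48.75        44.5140        89.0279
  3        48.75        42.5360       127.6081
  4        48.75        40.6460       162.5840
  5        48.75        38.8399       194.1997
  6        48.75        37.1141       222.6847
  7        48.75        35.4650       248.2550
  8        48.75        33.8892       271.1133
  9        48.75        32.3833       291.4500
  10    1,048.75       665.7017     6,657.0167
  Σ                  1,017.6730     8,310.5232
Price P = Σ PV = 1,017.6730.
Macaulay duration = Σ(t·PV) / P = 8,310.5232 / 1,017.6730 = 8.16620 half-year periods.
In years: 8.16620 / 2 = 4.08310 years.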